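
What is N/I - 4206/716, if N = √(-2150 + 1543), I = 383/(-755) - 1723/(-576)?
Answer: -2103/358 + 434880*I*√607/1080257 ≈ -5.8743 + 9.9183*I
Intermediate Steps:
I = 1080257/434880 (I = 383*(-1/755) - 1723*(-1/576) = -383/755 + 1723/576 = 1080257/434880 ≈ 2.4840)
N = I*√607 (N = √(-607) = I*√607 ≈ 24.637*I)
N/I - 4206/716 = (I*√607)/(1080257/434880) - 4206/716 = (I*√607)*(434880/1080257) - 4206*1/716 = 434880*I*√607/1080257 - 2103/358 = -2103/358 + 434880*I*√607/1080257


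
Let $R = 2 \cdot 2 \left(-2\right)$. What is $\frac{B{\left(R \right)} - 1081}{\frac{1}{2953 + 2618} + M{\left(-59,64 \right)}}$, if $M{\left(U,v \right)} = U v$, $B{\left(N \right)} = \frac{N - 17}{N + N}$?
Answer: $\frac{96216741}{336577520} \approx 0.28587$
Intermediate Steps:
$R = -8$ ($R = 4 \left(-2\right) = -8$)
$B{\left(N \right)} = \frac{-17 + N}{2 N}$
$\frac{B{\left(R \right)} - 1081}{\frac{1}{2953 + 2618} + M{\left(-59,64 \right)}} = \frac{\frac{-17 - 8}{2 \left(-8\right)} - 1081}{\frac{1}{2953 + 2618} - 3776} = \frac{\frac{1}{2} \left(- \frac{1}{8}\right) \left(-25\right) - 1081}{\frac{1}{5571} - 3776} = \frac{\frac{25}{16} - 1081}{\frac{1}{5571} - 3776} = - \frac{17271}{16 \left(- \frac{21036095}{5571}\right)} = \left(- \frac{17271}{16}\right) \left(- \frac{5571}{21036095}\right) = \frac{96216741}{336577520}$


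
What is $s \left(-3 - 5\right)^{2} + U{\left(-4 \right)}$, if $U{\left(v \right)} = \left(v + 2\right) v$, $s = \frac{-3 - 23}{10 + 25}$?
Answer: $- \frac{1384}{35} \approx -39.543$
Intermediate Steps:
$s = - \frac{26}{35} \approx -0.74286$
$U{\left(v \right)} = v \left(2 + v\right)$ ($U{\left(v \right)} = \left(2 + v\right) v = v \left(2 + v\right)$)
$s \left(-3 - 5\right)^{2} + U{\left(-4 \right)} = - \frac{26 \left(-3 - 5\right)^{2}}{35} - 4 \left(2 - 4\right) = - \frac{26 \left(-8\right)^{2}}{35} - -8 = \left(- \frac{26}{35}\right) 64 + 8 = - \frac{1664}{35} + 8 = - \frac{1384}{35}$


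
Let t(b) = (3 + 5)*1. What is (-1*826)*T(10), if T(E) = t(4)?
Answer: -6608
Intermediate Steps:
t(b) = 8 (t(b) = 8*1 = 8)
T(E) = 8
(-1*826)*T(10) = -1*826*8 = -826*8 = -6608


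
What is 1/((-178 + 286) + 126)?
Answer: 1/234 ≈ 0.0042735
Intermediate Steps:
1/((-178 + 286) + 126) = 1/(108 + 126) = 1/234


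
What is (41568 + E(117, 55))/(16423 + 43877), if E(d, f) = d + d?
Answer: 6967/10050 ≈ 0.69323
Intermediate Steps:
E(d, f) = 2*d
(41568 + E(117, 55))/(16423 + 43877) = (41568 + 2*117)/(16423 + 43877) = (41568 + 234)/60300 = 41802*(1/60300) = 6967/10050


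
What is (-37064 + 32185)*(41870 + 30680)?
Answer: -353971450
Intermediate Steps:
(-37064 + 32185)*(41870 + 30680) = -4879*72550 = -353971450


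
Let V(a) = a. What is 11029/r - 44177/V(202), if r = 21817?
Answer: -961581751/4407034 ≈ -218.19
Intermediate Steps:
11029/r - 44177/V(202) = 11029/21817 - 44177/202 = -961581751/4407034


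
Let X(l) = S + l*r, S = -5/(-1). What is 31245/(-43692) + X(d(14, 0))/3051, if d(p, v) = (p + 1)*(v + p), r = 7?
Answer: -10294265/44434764 ≈ -0.23167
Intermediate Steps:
S = 5 (S = -5*(-1) = 5)
d(p, v) = (1 + p)*(p + v)
X(l) = 5 + 7*l (X(l) = 5 + l*7 = 5 + 7*l)
31245/(-43692) + X(d(14, 0))/3051 = 31245/(-43692) + (5 + 7*(14 + 0 + 14² + 14*0))/3051 = 31245*(-1/43692) + (5 + 7*(14 + 0 + 196 + 0))*(1/3051) = -10415/14564 + (5 + 7*210)*(1/3051) = -10415/14564 + (5 + 1470)*(1/3051) = -10415/14564 + 1475*(1/3051) = -10415/14564 + 1475/3051 = -10294265/44434764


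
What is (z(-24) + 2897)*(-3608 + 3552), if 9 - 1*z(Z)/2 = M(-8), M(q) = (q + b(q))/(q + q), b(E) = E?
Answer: -163128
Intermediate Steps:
M(q) = 1 (M(q) = (q + q)/(q + q) = (2*q)/((2*q)) = (2*q)*(1/(2*q)) = 1)
z(Z) = 16 (z(Z) = 18 - 2*1 = 18 - 2 = 16)
(z(-24) + 2897)*(-3608 + 3552) = (16 + 2897)*(-3608 + 3552) = 2913*(-56) = -163128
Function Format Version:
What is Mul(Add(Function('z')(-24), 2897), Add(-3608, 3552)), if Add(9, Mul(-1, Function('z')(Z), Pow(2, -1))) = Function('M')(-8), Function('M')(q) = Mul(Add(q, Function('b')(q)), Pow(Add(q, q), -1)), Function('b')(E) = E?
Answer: -163128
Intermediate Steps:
Function('M')(q) = 1 (Function('M')(q) = Mul(Add(q, q), Pow(Add(q, q), -1)) = Mul(Mul(2, q), Pow(Mul(2, q), -1)) = Mul(Mul(2, q), Mul(Rational(1, 2), Pow(q, -1))) = 1)
Function('z')(Z) = 16 (Function('z')(Z) = Add(18, Mul(-2, 1)) = Add(18, -2) = 16)
Mul(Add(Function('z')(-24), 2897), Add(-3608, 3552)) = Mul(Add(16, 2897), Add(-3608, 3552)) = Mul(2913, -56) = -163128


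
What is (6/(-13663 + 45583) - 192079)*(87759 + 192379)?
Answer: -143130947419251/2660 ≈ -5.3809e+10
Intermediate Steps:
(6/(-13663 + 45583) - 192079)*(87759 + 192379) = (6/31920 - 192079)*280138 = (6*(1/31920) - 192079)*280138 = (1/5320 - 192079)*280138 = -1021860279/5320*280138 = -143130947419251/2660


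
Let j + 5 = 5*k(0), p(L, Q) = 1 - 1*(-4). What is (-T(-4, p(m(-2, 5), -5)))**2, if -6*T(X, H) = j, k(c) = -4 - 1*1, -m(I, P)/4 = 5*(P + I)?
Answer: 25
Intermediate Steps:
m(I, P) = -20*I - 20*P (m(I, P) = -20*(P + I) = -20*(I + P) = -4*(5*I + 5*P) = -20*I - 20*P)
p(L, Q) = 5 (p(L, Q) = 1 + 4 = 5)
k(c) = -5 (k(c) = -4 - 1 = -5)
j = -30 (j = -5 + 5*(-5) = -5 - 25 = -30)
T(X, H) = 5 (T(X, H) = -1/6*(-30) = 5)
(-T(-4, p(m(-2, 5), -5)))**2 = (-1*5)**2 = (-5)**2 = 25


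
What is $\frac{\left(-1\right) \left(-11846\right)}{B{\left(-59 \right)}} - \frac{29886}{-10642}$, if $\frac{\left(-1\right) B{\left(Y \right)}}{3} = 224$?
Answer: $- \frac{1558555}{105168} \approx -14.82$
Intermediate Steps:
$B{\left(Y \right)} = -672$ ($B{\left(Y \right)} = \left(-3\right) 224 = -672$)
$\frac{\left(-1\right) \left(-11846\right)}{B{\left(-59 \right)}} - \frac{29886}{-10642} = \frac{\left(-1\right) \left(-11846\right)}{-672} - \frac{29886}{-10642} = 11846 \left(- \frac{1}{672}\right) - - \frac{879}{313} = - \frac{5923}{336} + \frac{879}{313} = - \frac{1558555}{105168}$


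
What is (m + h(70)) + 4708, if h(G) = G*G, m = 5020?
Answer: 14628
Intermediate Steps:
h(G) = G²
(m + h(70)) + 4708 = (5020 + 70²) + 4708 = (5020 + 4900) + 4708 = 9920 + 4708 = 14628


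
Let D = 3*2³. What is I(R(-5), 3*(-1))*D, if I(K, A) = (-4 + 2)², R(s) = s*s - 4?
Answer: 96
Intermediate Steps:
R(s) = -4 + s² (R(s) = s² - 4 = -4 + s²)
I(K, A) = 4 (I(K, A) = (-2)² = 4)
D = 24 (D = 3*8 = 24)
I(R(-5), 3*(-1))*D = 4*24 = 96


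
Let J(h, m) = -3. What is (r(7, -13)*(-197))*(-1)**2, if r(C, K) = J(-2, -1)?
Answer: 591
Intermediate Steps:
r(C, K) = -3
(r(7, -13)*(-197))*(-1)**2 = -3*(-197)*(-1)**2 = 591*1 = 591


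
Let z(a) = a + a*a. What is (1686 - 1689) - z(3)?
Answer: -15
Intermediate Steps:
z(a) = a + a²
(1686 - 1689) - z(3) = (1686 - 1689) - 3*(1 + 3) = -3 - 3*4 = -3 - 1*12 = -3 - 12 = -15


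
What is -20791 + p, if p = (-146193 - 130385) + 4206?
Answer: -293163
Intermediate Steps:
p = -272372 (p = -276578 + 4206 = -272372)
-20791 + p = -20791 - 272372 = -293163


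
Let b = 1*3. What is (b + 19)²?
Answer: 484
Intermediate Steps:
b = 3
(b + 19)² = (3 + 19)² = 22² = 484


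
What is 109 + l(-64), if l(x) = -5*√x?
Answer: 109 - 40*I ≈ 109.0 - 40.0*I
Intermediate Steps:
109 + l(-64) = 109 - 40*I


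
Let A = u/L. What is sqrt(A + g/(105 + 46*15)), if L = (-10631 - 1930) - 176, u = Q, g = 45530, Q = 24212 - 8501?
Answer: sqrt(229828040593359)/2025183 ≈ 7.4858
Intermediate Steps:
Q = 15711
u = 15711
L = -12737 (L = -12561 - 176 = -12737)
A = -15711/12737 (A = 15711/(-12737) = 15711*(-1/12737) = -15711/12737 ≈ -1.2335)
sqrt(A + g/(105 + 46*15)) = sqrt(-15711/12737 + 45530/(105 + 46*15)) = sqrt(-15711/12737 + 45530/(105 + 690)) = sqrt(-15711/12737 + 45530/795) = sqrt(-15711/12737 + 45530*(1/795)) = sqrt(-15711/12737 + 9106/159) = sqrt(113485073/2025183) = sqrt(229828040593359)/2025183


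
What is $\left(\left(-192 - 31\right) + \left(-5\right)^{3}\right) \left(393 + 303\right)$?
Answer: $-242208$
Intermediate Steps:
$\left(\left(-192 - 31\right) + \left(-5\right)^{3}\right) \left(393 + 303\right) = \left(-223 - 125\right) 696 = \left(-348\right) 696 = -242208$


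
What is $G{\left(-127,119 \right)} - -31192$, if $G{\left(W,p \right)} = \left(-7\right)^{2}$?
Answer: $31241$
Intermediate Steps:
$G{\left(W,p \right)} = 49$
$G{\left(-127,119 \right)} - -31192 = 49 - -31192 = 49 + 31192 = 31241$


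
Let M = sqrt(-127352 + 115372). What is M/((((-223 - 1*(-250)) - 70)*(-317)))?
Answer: 2*I*sqrt(2995)/13631 ≈ 0.0080297*I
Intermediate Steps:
M = 2*I*sqrt(2995) (M = sqrt(-11980) = 2*I*sqrt(2995) ≈ 109.45*I)
M/((((-223 - 1*(-250)) - 70)*(-317))) = (2*I*sqrt(2995))/((((-223 - 1*(-250)) - 70)*(-317))) = (2*I*sqrt(2995))/((((-223 + 250) - 70)*(-317))) = (2*I*sqrt(2995))/(((27 - 70)*(-317))) = (2*I*sqrt(2995))/((-43*(-317))) = (2*I*sqrt(2995))/13631 = (2*I*sqrt(2995))*(1/13631) = 2*I*sqrt(2995)/13631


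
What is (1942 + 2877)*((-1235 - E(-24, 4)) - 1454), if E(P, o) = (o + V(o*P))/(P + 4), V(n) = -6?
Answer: -129587729/10 ≈ -1.2959e+7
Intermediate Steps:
E(P, o) = (-6 + o)/(4 + P) (E(P, o) = (o - 6)/(P + 4) = (-6 + o)/(4 + P))
(1942 + 2877)*((-1235 - E(-24, 4)) - 1454) = (1942 + 2877)*((-1235 - (-6 + 4)/(4 - 24)) - 1454) = 4819*((-1235 - (-2)/(-20)) - 1454) = 4819*((-1235 - (-1)*(-2)/20) - 1454) = 4819*((-1235 - 1*⅒) - 1454) = 4819*((-1235 - ⅒) - 1454) = 4819*(-12351/10 - 1454) = 4819*(-26891/10) = -129587729/10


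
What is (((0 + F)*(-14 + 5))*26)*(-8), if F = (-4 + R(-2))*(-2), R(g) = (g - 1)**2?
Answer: -18720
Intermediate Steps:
R(g) = (-1 + g)**2
F = -10 (F = (-4 + (-1 - 2)**2)*(-2) = (-4 + (-3)**2)*(-2) = (-4 + 9)*(-2) = 5*(-2) = -10)
(((0 + F)*(-14 + 5))*26)*(-8) = (((0 - 10)*(-14 + 5))*26)*(-8) = (-10*(-9)*26)*(-8) = (90*26)*(-8) = 2340*(-8) = -18720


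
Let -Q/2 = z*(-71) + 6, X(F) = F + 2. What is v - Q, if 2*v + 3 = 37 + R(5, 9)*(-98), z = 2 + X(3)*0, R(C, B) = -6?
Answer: 39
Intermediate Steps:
X(F) = 2 + F
z = 2 (z = 2 + (2 + 3)*0 = 2 + 5*0 = 2 + 0 = 2)
Q = 272 (Q = -2*(2*(-71) + 6) = -2*(-142 + 6) = -2*(-136) = 272)
v = 311 (v = -3/2 + (37 - 6*(-98))/2 = -3/2 + (37 + 588)/2 = -3/2 + (½)*625 = -3/2 + 625/2 = 311)
v - Q = 311 - 1*272 = 311 - 272 = 39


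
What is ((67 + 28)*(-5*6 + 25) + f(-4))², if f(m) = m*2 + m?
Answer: 237169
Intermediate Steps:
f(m) = 3*m (f(m) = 2*m + m = 3*m)
((67 + 28)*(-5*6 + 25) + f(-4))² = ((67 + 28)*(-5*6 + 25) + 3*(-4))² = (95*(-30 + 25) - 12)² = (95*(-5) - 12)² = (-475 - 12)² = (-487)² = 237169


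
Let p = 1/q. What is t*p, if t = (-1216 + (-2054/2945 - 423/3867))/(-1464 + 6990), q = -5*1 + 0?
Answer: 4619126531/104886381150 ≈ 0.044039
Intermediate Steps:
q = -5 (q = -5 + 0 = -5)
p = -⅕ (p = 1/(-5) = -⅕ ≈ -0.20000)
t = -4619126531/20977276230 (t = (-1216 + (-2054*1/2945 - 423*1/3867))/5526 = (-1216 + (-2054/2945 - 141/1289))*(1/5526) = (-1216 - 3062851/3796105)*(1/5526) = -4619126531/3796105*1/5526 = -4619126531/20977276230 ≈ -0.22020)
t*p = -4619126531/20977276230*(-⅕) = 4619126531/104886381150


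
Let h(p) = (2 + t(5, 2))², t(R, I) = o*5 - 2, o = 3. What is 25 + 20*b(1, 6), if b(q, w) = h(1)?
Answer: 4525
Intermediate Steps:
t(R, I) = 13 (t(R, I) = 3*5 - 2 = 15 - 2 = 13)
h(p) = 225 (h(p) = (2 + 13)² = 15² = 225)
b(q, w) = 225
25 + 20*b(1, 6) = 25 + 20*225 = 25 + 4500 = 4525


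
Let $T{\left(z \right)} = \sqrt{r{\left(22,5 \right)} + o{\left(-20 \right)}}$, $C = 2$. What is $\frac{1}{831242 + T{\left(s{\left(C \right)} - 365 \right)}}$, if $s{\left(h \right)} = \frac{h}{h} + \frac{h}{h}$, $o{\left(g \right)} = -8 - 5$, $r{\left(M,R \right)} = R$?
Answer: $\frac{415621}{345481631286} - \frac{i \sqrt{2}}{345481631286} \approx 1.203 \cdot 10^{-6} - 4.0935 \cdot 10^{-12} i$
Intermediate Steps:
$o{\left(g \right)} = -13$
$s{\left(h \right)} = 2$ ($s{\left(h \right)} = 1 + 1 = 2$)
$T{\left(z \right)} = 2 i \sqrt{2}$ ($T{\left(z \right)} = \sqrt{5 - 13} = \sqrt{-8} = 2 i \sqrt{2}$)
$\frac{1}{831242 + T{\left(s{\left(C \right)} - 365 \right)}} = \frac{1}{831242 + 2 i \sqrt{2}}$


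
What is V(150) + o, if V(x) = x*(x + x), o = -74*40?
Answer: 42040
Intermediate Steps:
o = -2960
V(x) = 2*x² (V(x) = x*(2*x) = 2*x²)
V(150) + o = 2*150² - 2960 = 2*22500 - 2960 = 45000 - 2960 = 42040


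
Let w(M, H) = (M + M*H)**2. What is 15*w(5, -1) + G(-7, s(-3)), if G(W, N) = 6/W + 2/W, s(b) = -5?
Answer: -8/7 ≈ -1.1429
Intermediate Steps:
w(M, H) = (M + H*M)**2
G(W, N) = 8/W
15*w(5, -1) + G(-7, s(-3)) = 15*(5**2*(1 - 1)**2) + 8/(-7) = 15*(25*0**2) + 8*(-1/7) = 15*(25*0) - 8/7 = 15*0 - 8/7 = 0 - 8/7 = -8/7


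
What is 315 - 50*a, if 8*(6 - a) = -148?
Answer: -910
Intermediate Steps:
a = 49/2 (a = 6 - 1/8*(-148) = 6 + 37/2 = 49/2 ≈ 24.500)
315 - 50*a = 315 - 50*49/2 = 315 - 1225 = -910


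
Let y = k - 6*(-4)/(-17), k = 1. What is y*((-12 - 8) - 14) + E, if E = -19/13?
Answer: 163/13 ≈ 12.538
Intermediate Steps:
y = -7/17 (y = 1 - 6*(-4)/(-17) = 1 + 24*(-1/17) = 1 - 24/17 = -7/17 ≈ -0.41176)
E = -19/13 (E = -19*1/13 = -19/13 ≈ -1.4615)
y*((-12 - 8) - 14) + E = -7*((-12 - 8) - 14)/17 - 19/13 = -7*(-20 - 14)/17 - 19/13 = -7/17*(-34) - 19/13 = 14 - 19/13 = 163/13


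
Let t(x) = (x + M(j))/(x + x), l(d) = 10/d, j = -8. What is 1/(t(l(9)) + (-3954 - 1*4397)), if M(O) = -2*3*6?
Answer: -10/83667 ≈ -0.00011952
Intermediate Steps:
M(O) = -36 (M(O) = -6*6 = -36)
t(x) = (-36 + x)/(2*x) (t(x) = (x - 36)/(x + x) = (-36 + x)/((2*x)) = (-36 + x)*(1/(2*x)) = (-36 + x)/(2*x))
1/(t(l(9)) + (-3954 - 1*4397)) = 1/((-36 + 10/9)/(2*((10/9))) + (-3954 - 1*4397)) = 1/((-36 + 10*(⅑))/(2*((10*(⅑)))) + (-3954 - 4397)) = 1/((-36 + 10/9)/(2*(10/9)) - 8351) = 1/((½)*(9/10)*(-314/9) - 8351) = 1/(-157/10 - 8351) = 1/(-83667/10) = -10/83667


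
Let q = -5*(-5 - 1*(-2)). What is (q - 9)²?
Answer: 36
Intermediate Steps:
q = 15 (q = -5*(-5 + 2) = -5*(-3) = 15)
(q - 9)² = (15 - 9)² = 6² = 36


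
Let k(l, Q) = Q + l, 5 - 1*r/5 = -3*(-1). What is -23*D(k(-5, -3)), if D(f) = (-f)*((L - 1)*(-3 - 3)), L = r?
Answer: 9936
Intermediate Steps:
r = 10 (r = 25 - (-15)*(-1) = 25 - 5*3 = 25 - 15 = 10)
L = 10
D(f) = 54*f (D(f) = (-f)*((10 - 1)*(-3 - 3)) = (-f)*(9*(-6)) = -f*(-54) = 54*f)
-23*D(k(-5, -3)) = -1242*(-3 - 5) = -1242*(-8) = -23*(-432) = 9936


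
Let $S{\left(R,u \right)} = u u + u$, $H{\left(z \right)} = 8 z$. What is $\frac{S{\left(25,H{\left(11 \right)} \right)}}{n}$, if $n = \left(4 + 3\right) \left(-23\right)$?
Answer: $- \frac{7832}{161} \approx -48.646$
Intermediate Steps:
$n = -161$ ($n = 7 \left(-23\right) = -161$)
$S{\left(R,u \right)} = u + u^{2}$ ($S{\left(R,u \right)} = u^{2} + u = u + u^{2}$)
$\frac{S{\left(25,H{\left(11 \right)} \right)}}{n} = \frac{8 \cdot 11 \left(1 + 8 \cdot 11\right)}{-161} = 88 \left(1 + 88\right) \left(- \frac{1}{161}\right) = 88 \cdot 89 \left(- \frac{1}{161}\right) = 7832 \left(- \frac{1}{161}\right) = - \frac{7832}{161}$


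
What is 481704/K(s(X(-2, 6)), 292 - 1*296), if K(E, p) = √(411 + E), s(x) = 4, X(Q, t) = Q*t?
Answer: 481704*√415/415 ≈ 23646.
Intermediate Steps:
481704/K(s(X(-2, 6)), 292 - 1*296) = 481704/(√(411 + 4)) = 481704/(√415) = 481704*(√415/415) = 481704*√415/415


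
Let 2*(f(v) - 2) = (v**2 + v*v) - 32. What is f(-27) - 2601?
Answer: -1886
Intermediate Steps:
f(v) = -14 + v**2 (f(v) = 2 + ((v**2 + v*v) - 32)/2 = 2 + ((v**2 + v**2) - 32)/2 = 2 + (2*v**2 - 32)/2 = 2 + (-32 + 2*v**2)/2 = 2 + (-16 + v**2) = -14 + v**2)
f(-27) - 2601 = (-14 + (-27)**2) - 2601 = (-14 + 729) - 2601 = 715 - 2601 = -1886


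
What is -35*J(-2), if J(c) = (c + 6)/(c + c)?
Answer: 35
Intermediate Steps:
J(c) = (6 + c)/(2*c) (J(c) = (6 + c)/((2*c)) = (6 + c)*(1/(2*c)) = (6 + c)/(2*c))
-35*J(-2) = -35*(6 - 2)/(2*(-2)) = -35*(-1)*4/(2*2) = -35*(-1) = 35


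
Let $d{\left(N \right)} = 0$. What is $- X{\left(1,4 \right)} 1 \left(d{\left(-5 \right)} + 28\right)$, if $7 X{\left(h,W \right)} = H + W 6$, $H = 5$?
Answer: $-116$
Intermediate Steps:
$X{\left(h,W \right)} = \frac{5}{7} + \frac{6 W}{7}$ ($X{\left(h,W \right)} = \frac{5 + W 6}{7} = \frac{5 + 6 W}{7} = \frac{5}{7} + \frac{6 W}{7}$)
$- X{\left(1,4 \right)} 1 \left(d{\left(-5 \right)} + 28\right) = - \left(\frac{5}{7} + \frac{6}{7} \cdot 4\right) 1 \left(0 + 28\right) = - \left(\frac{5}{7} + \frac{24}{7}\right) 1 \cdot 28 = - \frac{29}{7} \cdot 1 \cdot 28 = - \frac{29 \cdot 28}{7} = \left(-1\right) 116 = -116$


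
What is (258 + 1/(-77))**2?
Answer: 394618225/5929 ≈ 66557.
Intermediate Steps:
(258 + 1/(-77))**2 = (258 - 1/77)**2 = (19865/77)**2 = 394618225/5929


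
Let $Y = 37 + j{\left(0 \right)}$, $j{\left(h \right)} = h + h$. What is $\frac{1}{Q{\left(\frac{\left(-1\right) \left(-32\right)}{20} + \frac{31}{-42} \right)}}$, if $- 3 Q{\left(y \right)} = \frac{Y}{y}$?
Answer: $- \frac{181}{2590} \approx -0.069884$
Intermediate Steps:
$j{\left(h \right)} = 2 h$
$Y = 37$ ($Y = 37 + 2 \cdot 0 = 37 + 0 = 37$)
$Q{\left(y \right)} = - \frac{37}{3 y}$ ($Q{\left(y \right)} = - \frac{37 \frac{1}{y}}{3} = - \frac{37}{3 y}$)
$\frac{1}{Q{\left(\frac{\left(-1\right) \left(-32\right)}{20} + \frac{31}{-42} \right)}} = \frac{1}{\left(- \frac{37}{3}\right) \frac{1}{\frac{\left(-1\right) \left(-32\right)}{20} + \frac{31}{-42}}} = \frac{1}{\left(- \frac{37}{3}\right) \frac{1}{32 \cdot \frac{1}{20} + 31 \left(- \frac{1}{42}\right)}} = \frac{1}{\left(- \frac{37}{3}\right) \frac{1}{\frac{8}{5} - \frac{31}{42}}} = \frac{1}{\left(- \frac{37}{3}\right) \frac{1}{\frac{181}{210}}} = \frac{1}{\left(- \frac{37}{3}\right) \frac{210}{181}} = \frac{1}{- \frac{2590}{181}} = - \frac{181}{2590}$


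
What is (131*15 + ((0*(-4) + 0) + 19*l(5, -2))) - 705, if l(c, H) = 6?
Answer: 1374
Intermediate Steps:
(131*15 + ((0*(-4) + 0) + 19*l(5, -2))) - 705 = (131*15 + ((0*(-4) + 0) + 19*6)) - 705 = (1965 + ((0 + 0) + 114)) - 705 = (1965 + (0 + 114)) - 705 = (1965 + 114) - 705 = 2079 - 705 = 1374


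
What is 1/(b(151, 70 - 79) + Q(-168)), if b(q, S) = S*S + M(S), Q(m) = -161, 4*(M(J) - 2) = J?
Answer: -4/321 ≈ -0.012461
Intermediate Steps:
M(J) = 2 + J/4
b(q, S) = 2 + S² + S/4 (b(q, S) = S*S + (2 + S/4) = S² + (2 + S/4) = 2 + S² + S/4)
1/(b(151, 70 - 79) + Q(-168)) = 1/((2 + (70 - 79)² + (70 - 79)/4) - 161) = 1/((2 + (-9)² + (¼)*(-9)) - 161) = 1/((2 + 81 - 9/4) - 161) = 1/(323/4 - 161) = 1/(-321/4) = -4/321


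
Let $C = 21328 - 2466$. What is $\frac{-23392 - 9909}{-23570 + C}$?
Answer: $\frac{33301}{4708} \approx 7.0733$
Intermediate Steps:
$C = 18862$
$\frac{-23392 - 9909}{-23570 + C} = \frac{-23392 - 9909}{-23570 + 18862} = - \frac{33301}{-4708} = \left(-33301\right) \left(- \frac{1}{4708}\right) = \frac{33301}{4708}$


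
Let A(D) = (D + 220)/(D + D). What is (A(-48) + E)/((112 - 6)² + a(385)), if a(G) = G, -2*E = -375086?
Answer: 4500989/278904 ≈ 16.138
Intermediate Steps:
E = 187543 (E = -½*(-375086) = 187543)
A(D) = (220 + D)/(2*D) (A(D) = (220 + D)/((2*D)) = (220 + D)*(1/(2*D)) = (220 + D)/(2*D))
(A(-48) + E)/((112 - 6)² + a(385)) = ((½)*(220 - 48)/(-48) + 187543)/((112 - 6)² + 385) = ((½)*(-1/48)*172 + 187543)/(106² + 385) = (-43/24 + 187543)/(11236 + 385) = (4500989/24)/11621 = (4500989/24)*(1/11621) = 4500989/278904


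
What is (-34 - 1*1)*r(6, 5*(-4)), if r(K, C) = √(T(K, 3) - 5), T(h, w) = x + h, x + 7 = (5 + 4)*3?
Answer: -35*√21 ≈ -160.39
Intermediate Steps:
x = 20 (x = -7 + (5 + 4)*3 = -7 + 9*3 = -7 + 27 = 20)
T(h, w) = 20 + h
r(K, C) = √(15 + K) (r(K, C) = √((20 + K) - 5) = √(15 + K))
(-34 - 1*1)*r(6, 5*(-4)) = (-34 - 1*1)*√(15 + 6) = (-34 - 1)*√21 = -35*√21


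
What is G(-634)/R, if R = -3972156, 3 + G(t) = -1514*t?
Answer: -959873/3972156 ≈ -0.24165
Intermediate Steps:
G(t) = -3 - 1514*t
G(-634)/R = (-3 - 1514*(-634))/(-3972156) = (-3 + 959876)*(-1/3972156) = 959873*(-1/3972156) = -959873/3972156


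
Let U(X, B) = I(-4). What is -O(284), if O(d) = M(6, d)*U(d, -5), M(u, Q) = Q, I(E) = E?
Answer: 1136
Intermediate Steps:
U(X, B) = -4
O(d) = -4*d (O(d) = d*(-4) = -4*d)
-O(284) = -(-4)*284 = -1*(-1136) = 1136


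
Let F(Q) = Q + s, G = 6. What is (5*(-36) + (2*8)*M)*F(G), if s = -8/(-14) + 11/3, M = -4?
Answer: -52460/21 ≈ -2498.1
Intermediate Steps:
s = 89/21 (s = -8*(-1/14) + 11*(⅓) = 4/7 + 11/3 = 89/21 ≈ 4.2381)
F(Q) = 89/21 + Q (F(Q) = Q + 89/21 = 89/21 + Q)
(5*(-36) + (2*8)*M)*F(G) = (5*(-36) + (2*8)*(-4))*(89/21 + 6) = (-180 + 16*(-4))*(215/21) = (-180 - 64)*(215/21) = -244*215/21 = -52460/21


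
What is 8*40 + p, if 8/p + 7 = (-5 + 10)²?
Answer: 2884/9 ≈ 320.44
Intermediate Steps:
p = 4/9 (p = 8/(-7 + (-5 + 10)²) = 8/(-7 + 5²) = 8/(-7 + 25) = 8/18 = 8*(1/18) = 4/9 ≈ 0.44444)
8*40 + p = 8*40 + 4/9 = 320 + 4/9 = 2884/9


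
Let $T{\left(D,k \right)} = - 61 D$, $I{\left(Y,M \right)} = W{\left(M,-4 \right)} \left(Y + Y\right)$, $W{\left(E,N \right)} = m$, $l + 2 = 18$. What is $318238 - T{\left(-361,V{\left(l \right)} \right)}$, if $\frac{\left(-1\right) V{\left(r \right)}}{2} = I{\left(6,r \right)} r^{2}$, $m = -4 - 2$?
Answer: $296217$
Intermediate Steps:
$m = -6$
$l = 16$ ($l = -2 + 18 = 16$)
$W{\left(E,N \right)} = -6$
$I{\left(Y,M \right)} = - 12 Y$ ($I{\left(Y,M \right)} = - 6 \left(Y + Y\right) = - 6 \cdot 2 Y = - 12 Y$)
$V{\left(r \right)} = 144 r^{2}$ ($V{\left(r \right)} = - 2 \left(-12\right) 6 r^{2} = - 2 \left(- 72 r^{2}\right) = 144 r^{2}$)
$318238 - T{\left(-361,V{\left(l \right)} \right)} = 318238 - \left(-61\right) \left(-361\right) = 318238 - 22021 = 296217$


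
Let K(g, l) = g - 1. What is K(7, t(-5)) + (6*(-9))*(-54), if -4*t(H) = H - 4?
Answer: 2922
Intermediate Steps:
t(H) = 1 - H/4 (t(H) = -(H - 4)/4 = -(-4 + H)/4 = 1 - H/4)
K(g, l) = -1 + g
K(7, t(-5)) + (6*(-9))*(-54) = (-1 + 7) + (6*(-9))*(-54) = 6 - 54*(-54) = 6 + 2916 = 2922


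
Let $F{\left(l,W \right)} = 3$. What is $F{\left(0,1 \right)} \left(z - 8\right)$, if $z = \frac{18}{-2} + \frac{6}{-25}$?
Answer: $- \frac{1293}{25} \approx -51.72$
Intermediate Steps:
$z = - \frac{231}{25}$ ($z = 18 \left(- \frac{1}{2}\right) + 6 \left(- \frac{1}{25}\right) = -9 - \frac{6}{25} = - \frac{231}{25} \approx -9.24$)
$F{\left(0,1 \right)} \left(z - 8\right) = 3 \left(- \frac{231}{25} - 8\right) = 3 \left(- \frac{431}{25}\right) = - \frac{1293}{25}$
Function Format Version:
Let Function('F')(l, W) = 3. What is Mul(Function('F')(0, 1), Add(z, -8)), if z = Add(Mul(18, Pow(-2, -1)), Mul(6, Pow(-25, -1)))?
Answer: Rational(-1293, 25) ≈ -51.720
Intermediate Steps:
z = Rational(-231, 25) (z = Add(Mul(18, Rational(-1, 2)), Mul(6, Rational(-1, 25))) = Add(-9, Rational(-6, 25)) = Rational(-231, 25) ≈ -9.2400)
Mul(Function('F')(0, 1), Add(z, -8)) = Mul(3, Add(Rational(-231, 25), -8)) = Mul(3, Rational(-431, 25)) = Rational(-1293, 25)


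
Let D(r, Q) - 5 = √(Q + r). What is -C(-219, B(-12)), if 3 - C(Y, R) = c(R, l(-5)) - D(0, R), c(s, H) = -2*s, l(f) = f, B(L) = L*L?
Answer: -308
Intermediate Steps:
B(L) = L²
D(r, Q) = 5 + √(Q + r)
C(Y, R) = 8 + √R + 2*R (C(Y, R) = 3 - (-2*R - (5 + √(R + 0))) = 3 - (-2*R - (5 + √R)) = 3 - (-2*R + (-5 - √R)) = 3 - (-5 - √R - 2*R) = 3 + (5 + √R + 2*R) = 8 + √R + 2*R)
-C(-219, B(-12)) = -(8 + √((-12)²) + 2*(-12)²) = -(8 + √144 + 2*144) = -(8 + 12 + 288) = -1*308 = -308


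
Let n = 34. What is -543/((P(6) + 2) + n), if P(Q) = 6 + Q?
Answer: -181/16 ≈ -11.313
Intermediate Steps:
-543/((P(6) + 2) + n) = -543/(((6 + 6) + 2) + 34) = -543/((12 + 2) + 34) = -543/(14 + 34) = -543/48 = (1/48)*(-543) = -181/16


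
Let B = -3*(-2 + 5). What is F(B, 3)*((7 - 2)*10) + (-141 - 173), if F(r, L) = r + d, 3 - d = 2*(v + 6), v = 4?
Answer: -1614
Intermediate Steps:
B = -9 (B = -3*3 = -9)
d = -17 (d = 3 - 2*(4 + 6) = 3 - 2*10 = 3 - 1*20 = 3 - 20 = -17)
F(r, L) = -17 + r (F(r, L) = r - 17 = -17 + r)
F(B, 3)*((7 - 2)*10) + (-141 - 173) = (-17 - 9)*((7 - 2)*10) + (-141 - 173) = -130*10 - 314 = -26*50 - 314 = -1300 - 314 = -1614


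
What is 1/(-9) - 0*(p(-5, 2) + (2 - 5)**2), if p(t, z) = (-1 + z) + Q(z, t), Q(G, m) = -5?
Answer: -1/9 ≈ -0.11111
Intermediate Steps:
p(t, z) = -6 + z (p(t, z) = (-1 + z) - 5 = -6 + z)
1/(-9) - 0*(p(-5, 2) + (2 - 5)**2) = 1/(-9) - 0*((-6 + 2) + (2 - 5)**2) = -1/9 - 0*(-4 + (-3)**2) = -1/9 - 0*(-4 + 9) = -1/9 - 0*5 = -1/9 - 3*0 = -1/9 + 0 = -1/9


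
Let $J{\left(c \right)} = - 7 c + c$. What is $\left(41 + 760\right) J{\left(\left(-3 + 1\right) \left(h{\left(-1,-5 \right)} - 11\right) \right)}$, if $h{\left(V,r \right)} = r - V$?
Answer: $-144180$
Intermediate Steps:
$J{\left(c \right)} = - 6 c$
$\left(41 + 760\right) J{\left(\left(-3 + 1\right) \left(h{\left(-1,-5 \right)} - 11\right) \right)} = \left(41 + 760\right) \left(- 6 \left(-3 + 1\right) \left(\left(-5 - -1\right) - 11\right)\right) = 801 \left(- 6 \left(- 2 \left(\left(-5 + 1\right) - 11\right)\right)\right) = 801 \left(- 6 \left(- 2 \left(-4 - 11\right)\right)\right) = 801 \left(- 6 \left(\left(-2\right) \left(-15\right)\right)\right) = 801 \left(\left(-6\right) 30\right) = 801 \left(-180\right) = -144180$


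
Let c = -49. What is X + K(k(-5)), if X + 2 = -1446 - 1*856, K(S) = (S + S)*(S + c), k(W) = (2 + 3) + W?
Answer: -2304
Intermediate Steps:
k(W) = 5 + W
K(S) = 2*S*(-49 + S) (K(S) = (S + S)*(S - 49) = (2*S)*(-49 + S) = 2*S*(-49 + S))
X = -2304 (X = -2 + (-1446 - 1*856) = -2 + (-1446 - 856) = -2 - 2302 = -2304)
X + K(k(-5)) = -2304 + 2*(5 - 5)*(-49 + (5 - 5)) = -2304 + 2*0*(-49 + 0) = -2304 + 2*0*(-49) = -2304 + 0 = -2304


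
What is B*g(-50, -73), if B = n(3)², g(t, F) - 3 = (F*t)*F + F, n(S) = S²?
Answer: -21588120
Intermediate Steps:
g(t, F) = 3 + F + t*F² (g(t, F) = 3 + ((F*t)*F + F) = 3 + (t*F² + F) = 3 + (F + t*F²) = 3 + F + t*F²)
B = 81 (B = (3²)² = 9² = 81)
B*g(-50, -73) = 81*(3 - 73 - 50*(-73)²) = 81*(3 - 73 - 50*5329) = 81*(3 - 73 - 266450) = 81*(-266520) = -21588120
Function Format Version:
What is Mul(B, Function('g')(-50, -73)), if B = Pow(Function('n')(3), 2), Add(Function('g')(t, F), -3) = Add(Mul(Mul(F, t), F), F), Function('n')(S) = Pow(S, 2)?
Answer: -21588120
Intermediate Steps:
Function('g')(t, F) = Add(3, F, Mul(t, Pow(F, 2))) (Function('g')(t, F) = Add(3, Add(Mul(Mul(F, t), F), F)) = Add(3, Add(Mul(t, Pow(F, 2)), F)) = Add(3, Add(F, Mul(t, Pow(F, 2)))) = Add(3, F, Mul(t, Pow(F, 2))))
B = 81 (B = Pow(Pow(3, 2), 2) = Pow(9, 2) = 81)
Mul(B, Function('g')(-50, -73)) = Mul(81, Add(3, -73, Mul(-50, Pow(-73, 2)))) = Mul(81, Add(3, -73, Mul(-50, 5329))) = Mul(81, Add(3, -73, -266450)) = Mul(81, -266520) = -21588120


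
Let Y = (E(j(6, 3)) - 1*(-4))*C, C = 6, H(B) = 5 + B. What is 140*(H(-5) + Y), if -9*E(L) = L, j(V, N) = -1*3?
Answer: 3640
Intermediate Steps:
j(V, N) = -3
E(L) = -L/9
Y = 26 (Y = (-⅑*(-3) - 1*(-4))*6 = (⅓ + 4)*6 = (13/3)*6 = 26)
140*(H(-5) + Y) = 140*((5 - 5) + 26) = 140*(0 + 26) = 140*26 = 3640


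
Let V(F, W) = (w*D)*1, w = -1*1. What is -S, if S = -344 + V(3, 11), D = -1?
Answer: 343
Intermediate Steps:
w = -1
V(F, W) = 1 (V(F, W) = -1*(-1)*1 = 1*1 = 1)
S = -343 (S = -344 + 1 = -343)
-S = -1*(-343) = 343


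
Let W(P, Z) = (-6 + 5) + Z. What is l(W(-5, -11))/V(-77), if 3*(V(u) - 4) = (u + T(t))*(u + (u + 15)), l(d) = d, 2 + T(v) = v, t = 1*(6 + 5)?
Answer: -9/2366 ≈ -0.0038039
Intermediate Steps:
W(P, Z) = -1 + Z
t = 11 (t = 1*11 = 11)
T(v) = -2 + v
V(u) = 4 + (9 + u)*(15 + 2*u)/3 (V(u) = 4 + ((u + (-2 + 11))*(u + (u + 15)))/3 = 4 + ((u + 9)*(u + (15 + u)))/3 = 4 + ((9 + u)*(15 + 2*u))/3 = 4 + (9 + u)*(15 + 2*u)/3)
l(W(-5, -11))/V(-77) = (-1 - 11)/(49 + 11*(-77) + (2/3)*(-77)**2) = -12/(49 - 847 + (2/3)*5929) = -12/(49 - 847 + 11858/3) = -12/9464/3 = -12*3/9464 = -9/2366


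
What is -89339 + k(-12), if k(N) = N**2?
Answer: -89195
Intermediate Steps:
-89339 + k(-12) = -89339 + (-12)**2 = -89339 + 144 = -89195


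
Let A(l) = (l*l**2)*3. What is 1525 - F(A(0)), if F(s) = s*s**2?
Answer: 1525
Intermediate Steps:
A(l) = 3*l**3 (A(l) = l**3*3 = 3*l**3)
F(s) = s**3
1525 - F(A(0)) = 1525 - (3*0**3)**3 = 1525 - (3*0)**3 = 1525 - 1*0**3 = 1525 - 1*0 = 1525 + 0 = 1525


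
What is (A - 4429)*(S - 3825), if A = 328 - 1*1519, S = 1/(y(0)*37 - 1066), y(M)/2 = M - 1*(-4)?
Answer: 1655231062/77 ≈ 2.1497e+7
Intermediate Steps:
y(M) = 8 + 2*M (y(M) = 2*(M - 1*(-4)) = 2*(M + 4) = 2*(4 + M) = 8 + 2*M)
S = -1/770 (S = 1/((8 + 2*0)*37 - 1066) = 1/((8 + 0)*37 - 1066) = 1/(8*37 - 1066) = 1/(296 - 1066) = 1/(-770) = -1/770 ≈ -0.0012987)
A = -1191 (A = 328 - 1519 = -1191)
(A - 4429)*(S - 3825) = (-1191 - 4429)*(-1/770 - 3825) = -5620*(-2945251/770) = 1655231062/77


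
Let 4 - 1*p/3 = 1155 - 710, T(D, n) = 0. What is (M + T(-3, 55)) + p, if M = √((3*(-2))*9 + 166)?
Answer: -1323 + 4*√7 ≈ -1312.4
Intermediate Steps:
p = -1323 (p = 12 - 3*(1155 - 710) = 12 - 3*445 = 12 - 1335 = -1323)
M = 4*√7 (M = √(-6*9 + 166) = √(-54 + 166) = √112 = 4*√7 ≈ 10.583)
(M + T(-3, 55)) + p = (4*√7 + 0) - 1323 = 4*√7 - 1323 = -1323 + 4*√7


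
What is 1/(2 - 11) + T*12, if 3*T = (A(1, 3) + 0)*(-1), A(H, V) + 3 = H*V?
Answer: -⅑ ≈ -0.11111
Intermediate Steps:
A(H, V) = -3 + H*V
T = 0 (T = (((-3 + 1*3) + 0)*(-1))/3 = (((-3 + 3) + 0)*(-1))/3 = ((0 + 0)*(-1))/3 = (0*(-1))/3 = (⅓)*0 = 0)
1/(2 - 11) + T*12 = 1/(2 - 11) + 0*12 = 1/(-9) + 0 = -⅑ + 0 = -⅑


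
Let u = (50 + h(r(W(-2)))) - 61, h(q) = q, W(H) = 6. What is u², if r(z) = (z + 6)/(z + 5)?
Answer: 11881/121 ≈ 98.190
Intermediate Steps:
r(z) = (6 + z)/(5 + z)
u = -109/11 (u = (50 + (6 + 6)/(5 + 6)) - 61 = (50 + 12/11) - 61 = 562/11 - 61 = -109/11 ≈ -9.9091)
u² = (-109/11)² = 11881/121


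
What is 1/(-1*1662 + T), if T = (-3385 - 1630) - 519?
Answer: -1/7196 ≈ -0.00013897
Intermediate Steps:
T = -5534 (T = -5015 - 519 = -5534)
1/(-1*1662 + T) = 1/(-1*1662 - 5534) = 1/(-1662 - 5534) = 1/(-7196) = -1/7196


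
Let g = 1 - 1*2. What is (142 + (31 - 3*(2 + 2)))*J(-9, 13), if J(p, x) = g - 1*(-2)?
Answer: 161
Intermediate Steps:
g = -1 (g = 1 - 2 = -1)
J(p, x) = 1 (J(p, x) = -1 - 1*(-2) = -1 + 2 = 1)
(142 + (31 - 3*(2 + 2)))*J(-9, 13) = (142 + (31 - 3*(2 + 2)))*1 = (142 + (31 - 3*4))*1 = (142 + (31 - 12))*1 = (142 + 19)*1 = 161*1 = 161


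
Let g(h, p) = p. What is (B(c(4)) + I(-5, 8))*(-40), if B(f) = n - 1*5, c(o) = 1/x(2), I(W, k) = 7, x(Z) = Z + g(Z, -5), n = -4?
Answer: 80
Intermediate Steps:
x(Z) = -5 + Z (x(Z) = Z - 5 = -5 + Z)
c(o) = -⅓ (c(o) = 1/(-5 + 2) = 1/(-3) = -⅓)
B(f) = -9 (B(f) = -4 - 1*5 = -4 - 5 = -9)
(B(c(4)) + I(-5, 8))*(-40) = (-9 + 7)*(-40) = -2*(-40) = 80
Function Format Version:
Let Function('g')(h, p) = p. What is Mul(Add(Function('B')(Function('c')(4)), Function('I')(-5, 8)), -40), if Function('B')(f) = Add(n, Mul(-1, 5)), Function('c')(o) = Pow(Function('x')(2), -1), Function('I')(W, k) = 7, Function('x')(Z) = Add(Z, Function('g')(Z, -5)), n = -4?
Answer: 80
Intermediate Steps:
Function('x')(Z) = Add(-5, Z) (Function('x')(Z) = Add(Z, -5) = Add(-5, Z))
Function('c')(o) = Rational(-1, 3) (Function('c')(o) = Pow(Add(-5, 2), -1) = Pow(-3, -1) = Rational(-1, 3))
Function('B')(f) = -9 (Function('B')(f) = Add(-4, Mul(-1, 5)) = Add(-4, -5) = -9)
Mul(Add(Function('B')(Function('c')(4)), Function('I')(-5, 8)), -40) = Mul(Add(-9, 7), -40) = Mul(-2, -40) = 80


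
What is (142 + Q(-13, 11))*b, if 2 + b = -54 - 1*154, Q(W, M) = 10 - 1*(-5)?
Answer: -32970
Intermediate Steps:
Q(W, M) = 15 (Q(W, M) = 10 + 5 = 15)
b = -210 (b = -2 + (-54 - 1*154) = -2 + (-54 - 154) = -2 - 208 = -210)
(142 + Q(-13, 11))*b = (142 + 15)*(-210) = 157*(-210) = -32970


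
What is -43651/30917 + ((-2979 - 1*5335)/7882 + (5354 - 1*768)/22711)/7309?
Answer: -28558194268765426/20225441007502003 ≈ -1.4120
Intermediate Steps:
-43651/30917 + ((-2979 - 1*5335)/7882 + (5354 - 1*768)/22711)/7309 = -43651*1/30917 + ((-2979 - 5335)*(1/7882) + (5354 - 768)*(1/22711))*(1/7309) = -43651/30917 + (-8314*1/7882 + 4586*(1/22711))*(1/7309) = -43651/30917 + (-4157/3941 + 4586/22711)*(1/7309) = -43651/30917 - 76336201/89504051*1/7309 = -43651/30917 - 76336201/654185108759 = -28558194268765426/20225441007502003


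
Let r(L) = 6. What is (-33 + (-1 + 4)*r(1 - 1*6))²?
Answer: 225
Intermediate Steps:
(-33 + (-1 + 4)*r(1 - 1*6))² = (-33 + (-1 + 4)*6)² = (-33 + 3*6)² = (-33 + 18)² = (-15)² = 225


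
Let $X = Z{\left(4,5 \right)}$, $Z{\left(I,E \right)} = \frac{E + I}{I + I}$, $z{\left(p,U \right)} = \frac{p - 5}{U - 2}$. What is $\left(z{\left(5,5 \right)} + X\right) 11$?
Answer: $\frac{99}{8} \approx 12.375$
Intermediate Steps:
$z{\left(p,U \right)} = \frac{-5 + p}{-2 + U}$
$Z{\left(I,E \right)} = \frac{E + I}{2 I}$
$X = \frac{9}{8}$ ($X = \frac{5 + 4}{2 \cdot 4} = \frac{1}{2} \cdot \frac{1}{4} \cdot 9 = \frac{9}{8} \approx 1.125$)
$\left(z{\left(5,5 \right)} + X\right) 11 = \left(\frac{-5 + 5}{-2 + 5} + \frac{9}{8}\right) 11 = \left(\frac{1}{3} \cdot 0 + \frac{9}{8}\right) 11 = \left(0 + \frac{9}{8}\right) 11 = \frac{9}{8} \cdot 11 = \frac{99}{8}$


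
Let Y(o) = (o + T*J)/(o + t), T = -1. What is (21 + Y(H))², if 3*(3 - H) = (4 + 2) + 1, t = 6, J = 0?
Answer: 44521/100 ≈ 445.21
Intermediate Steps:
H = ⅔ (H = 3 - ((4 + 2) + 1)/3 = 3 - (6 + 1)/3 = 3 - ⅓*7 = 3 - 7/3 = ⅔ ≈ 0.66667)
Y(o) = o/(6 + o) (Y(o) = (o - 1*0)/(o + 6) = (o + 0)/(6 + o) = o/(6 + o))
(21 + Y(H))² = (21 + 2/(3*(6 + ⅔)))² = (21 + 2/(3*(20/3)))² = (21 + (⅔)*(3/20))² = (21 + ⅒)² = (211/10)² = 44521/100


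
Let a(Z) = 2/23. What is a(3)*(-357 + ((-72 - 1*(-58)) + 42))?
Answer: -658/23 ≈ -28.609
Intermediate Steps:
a(Z) = 2/23 (a(Z) = 2*(1/23) = 2/23)
a(3)*(-357 + ((-72 - 1*(-58)) + 42)) = 2*(-357 + ((-72 - 1*(-58)) + 42))/23 = 2*(-357 + ((-72 + 58) + 42))/23 = 2*(-357 + (-14 + 42))/23 = 2*(-357 + 28)/23 = (2/23)*(-329) = -658/23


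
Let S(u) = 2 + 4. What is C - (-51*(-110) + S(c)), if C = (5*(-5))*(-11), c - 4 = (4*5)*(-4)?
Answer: -5341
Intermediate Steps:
c = -76 (c = 4 + (4*5)*(-4) = 4 + 20*(-4) = 4 - 80 = -76)
S(u) = 6
C = 275 (C = -25*(-11) = 275)
C - (-51*(-110) + S(c)) = 275 - (-51*(-110) + 6) = 275 - (5610 + 6) = 275 - 1*5616 = 275 - 5616 = -5341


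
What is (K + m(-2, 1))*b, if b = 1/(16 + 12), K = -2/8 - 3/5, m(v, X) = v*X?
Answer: -57/560 ≈ -0.10179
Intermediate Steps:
m(v, X) = X*v
K = -17/20 (K = -2*⅛ - 3*⅕ = -¼ - ⅗ = -17/20 ≈ -0.85000)
b = 1/28 ≈ 0.035714
(K + m(-2, 1))*b = (-17/20 + 1*(-2))*(1/28) = (-17/20 - 2)*(1/28) = -57/20*1/28 = -57/560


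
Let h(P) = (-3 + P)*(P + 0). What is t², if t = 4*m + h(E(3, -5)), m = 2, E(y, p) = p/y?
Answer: 20164/81 ≈ 248.94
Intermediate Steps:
h(P) = P*(-3 + P) (h(P) = (-3 + P)*P = P*(-3 + P))
t = 142/9 (t = 4*2 + (-5/3)*(-3 - 5/3) = 8 + (-5*⅓)*(-3 - 5*⅓) = 8 - 5*(-3 - 5/3)/3 = 8 - 5/3*(-14/3) = 8 + 70/9 = 142/9 ≈ 15.778)
t² = (142/9)² = 20164/81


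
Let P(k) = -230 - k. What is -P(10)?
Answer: 240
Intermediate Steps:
-P(10) = -(-230 - 1*10) = -(-230 - 10) = -1*(-240) = 240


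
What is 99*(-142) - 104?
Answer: -14162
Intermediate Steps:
99*(-142) - 104 = -14058 - 104 = -14162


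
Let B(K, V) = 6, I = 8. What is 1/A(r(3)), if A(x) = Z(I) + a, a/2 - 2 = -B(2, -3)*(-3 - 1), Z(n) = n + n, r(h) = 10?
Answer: 1/68 ≈ 0.014706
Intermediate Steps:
Z(n) = 2*n
a = 52 (a = 4 + 2*(-6*(-3 - 1)) = 4 + 2*(-6*(-4)) = 4 + 2*(-1*(-24)) = 4 + 2*24 = 4 + 48 = 52)
A(x) = 68 (A(x) = 2*8 + 52 = 16 + 52 = 68)
1/A(r(3)) = 1/68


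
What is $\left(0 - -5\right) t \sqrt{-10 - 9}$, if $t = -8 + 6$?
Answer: $- 10 i \sqrt{19} \approx - 43.589 i$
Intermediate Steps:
$t = -2$
$\left(0 - -5\right) t \sqrt{-10 - 9} = \left(0 - -5\right) \left(-2\right) \sqrt{-10 - 9} = \left(0 + 5\right) \left(-2\right) \sqrt{-19} = 5 \left(-2\right) i \sqrt{19} = - 10 i \sqrt{19}$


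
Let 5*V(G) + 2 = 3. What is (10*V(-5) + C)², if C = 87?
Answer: 7921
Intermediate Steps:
V(G) = ⅕ (V(G) = -⅖ + (⅕)*3 = -⅖ + ⅗ = ⅕)
(10*V(-5) + C)² = (10*(⅕) + 87)² = (2 + 87)² = 89² = 7921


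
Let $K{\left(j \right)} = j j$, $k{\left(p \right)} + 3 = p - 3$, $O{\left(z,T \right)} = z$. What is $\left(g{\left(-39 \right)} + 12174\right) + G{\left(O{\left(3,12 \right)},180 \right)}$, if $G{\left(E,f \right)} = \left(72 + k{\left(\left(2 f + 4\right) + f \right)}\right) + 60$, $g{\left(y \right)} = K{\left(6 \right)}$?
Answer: $12880$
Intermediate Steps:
$k{\left(p \right)} = -6 + p$ ($k{\left(p \right)} = -3 + \left(p - 3\right) = -3 + \left(-3 + p\right) = -6 + p$)
$K{\left(j \right)} = j^{2}$
$g{\left(y \right)} = 36$ ($g{\left(y \right)} = 6^{2} = 36$)
$G{\left(E,f \right)} = 130 + 3 f$ ($G{\left(E,f \right)} = \left(72 + \left(-6 + \left(\left(2 f + 4\right) + f\right)\right)\right) + 60 = \left(72 + \left(-6 + \left(\left(4 + 2 f\right) + f\right)\right)\right) + 60 = \left(72 + \left(-6 + \left(4 + 3 f\right)\right)\right) + 60 = \left(72 + \left(-2 + 3 f\right)\right) + 60 = \left(70 + 3 f\right) + 60 = 130 + 3 f$)
$\left(g{\left(-39 \right)} + 12174\right) + G{\left(O{\left(3,12 \right)},180 \right)} = \left(36 + 12174\right) + \left(130 + 3 \cdot 180\right) = 12210 + \left(130 + 540\right) = 12210 + 670 = 12880$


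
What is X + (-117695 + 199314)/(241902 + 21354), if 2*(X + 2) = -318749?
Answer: -41956738265/263256 ≈ -1.5938e+5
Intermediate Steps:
X = -318753/2 (X = -2 + (½)*(-318749) = -2 - 318749/2 = -318753/2 ≈ -1.5938e+5)
X + (-117695 + 199314)/(241902 + 21354) = -318753/2 + (-117695 + 199314)/(241902 + 21354) = -318753/2 + 81619/263256 = -41956738265/263256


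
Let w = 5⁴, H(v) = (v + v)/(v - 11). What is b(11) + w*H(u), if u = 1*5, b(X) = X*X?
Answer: -2762/3 ≈ -920.67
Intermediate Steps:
b(X) = X²
u = 5
H(v) = 2*v/(-11 + v) (H(v) = (2*v)/(-11 + v) = 2*v/(-11 + v))
w = 625
b(11) + w*H(u) = 11² + 625*(2*5/(-11 + 5)) = 121 + 625*(2*5/(-6)) = 121 + 625*(2*5*(-⅙)) = 121 + 625*(-5/3) = 121 - 3125/3 = -2762/3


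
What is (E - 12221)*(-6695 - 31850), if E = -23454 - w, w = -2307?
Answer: 1286169560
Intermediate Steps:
E = -21147 (E = -23454 - 1*(-2307) = -23454 + 2307 = -21147)
(E - 12221)*(-6695 - 31850) = (-21147 - 12221)*(-6695 - 31850) = -33368*(-38545) = 1286169560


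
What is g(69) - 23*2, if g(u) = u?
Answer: 23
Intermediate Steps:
g(69) - 23*2 = 69 - 23*2 = 69 - 46 = 23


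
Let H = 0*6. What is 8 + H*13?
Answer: 8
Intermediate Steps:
H = 0
8 + H*13 = 8 + 0*13 = 8 + 0 = 8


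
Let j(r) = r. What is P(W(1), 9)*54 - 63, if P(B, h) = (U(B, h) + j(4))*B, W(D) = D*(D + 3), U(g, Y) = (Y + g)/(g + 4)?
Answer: 1152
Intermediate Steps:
U(g, Y) = (Y + g)/(4 + g)
W(D) = D*(3 + D)
P(B, h) = B*(4 + (B + h)/(4 + B)) (P(B, h) = ((h + B)/(4 + B) + 4)*B = ((B + h)/(4 + B) + 4)*B = (4 + (B + h)/(4 + B))*B = B*(4 + (B + h)/(4 + B)))
P(W(1), 9)*54 - 63 = ((1*(3 + 1))*(16 + 9 + 5*(1*(3 + 1)))/(4 + 1*(3 + 1)))*54 - 63 = ((1*4)*(16 + 9 + 5*(1*4))/(4 + 1*4))*54 - 63 = (4*(16 + 9 + 5*4)/(4 + 4))*54 - 63 = (4*(16 + 9 + 20)/8)*54 - 63 = (4*(⅛)*45)*54 - 63 = (45/2)*54 - 63 = 1215 - 63 = 1152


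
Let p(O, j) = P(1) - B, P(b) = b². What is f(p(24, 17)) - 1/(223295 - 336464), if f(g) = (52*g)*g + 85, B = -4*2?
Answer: 486287194/113169 ≈ 4297.0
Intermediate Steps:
B = -8
p(O, j) = 9 (p(O, j) = 1² - 1*(-8) = 1 + 8 = 9)
f(g) = 85 + 52*g² (f(g) = 52*g² + 85 = 85 + 52*g²)
f(p(24, 17)) - 1/(223295 - 336464) = (85 + 52*9²) - 1/(223295 - 336464) = (85 + 52*81) - 1/(-113169) = (85 + 4212) - 1*(-1/113169) = 4297 + 1/113169 = 486287194/113169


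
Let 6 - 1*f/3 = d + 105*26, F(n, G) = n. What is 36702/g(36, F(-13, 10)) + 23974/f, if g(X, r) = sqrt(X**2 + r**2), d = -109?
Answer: -23974/7845 + 36702*sqrt(1465)/1465 ≈ 955.84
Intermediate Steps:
f = -7845 (f = 18 - 3*(-109 + 105*26) = 18 - 3*(-109 + 2730) = 18 - 3*2621 = 18 - 7863 = -7845)
36702/g(36, F(-13, 10)) + 23974/f = 36702/(sqrt(36**2 + (-13)**2)) + 23974/(-7845) = 36702/(sqrt(1296 + 169)) + 23974*(-1/7845) = 36702/(sqrt(1465)) - 23974/7845 = 36702*(sqrt(1465)/1465) - 23974/7845 = 36702*sqrt(1465)/1465 - 23974/7845 = -23974/7845 + 36702*sqrt(1465)/1465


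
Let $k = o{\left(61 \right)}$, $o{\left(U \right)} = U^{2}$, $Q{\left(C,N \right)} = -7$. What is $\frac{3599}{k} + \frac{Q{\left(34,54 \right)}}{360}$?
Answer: $\frac{20813}{21960} \approx 0.94777$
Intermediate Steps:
$k = 3721$ ($k = 61^{2} = 3721$)
$\frac{3599}{k} + \frac{Q{\left(34,54 \right)}}{360} = \frac{3599}{3721} - \frac{7}{360} = 3599 \cdot \frac{1}{3721} - \frac{7}{360} = \frac{59}{61} - \frac{7}{360} = \frac{20813}{21960}$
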